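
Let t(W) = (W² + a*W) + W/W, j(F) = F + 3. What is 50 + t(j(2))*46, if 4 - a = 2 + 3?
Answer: 1016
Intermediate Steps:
a = -1 (a = 4 - (2 + 3) = 4 - 1*5 = 4 - 5 = -1)
j(F) = 3 + F
t(W) = 1 + W² - W (t(W) = (W² - W) + W/W = (W² - W) + 1 = 1 + W² - W)
50 + t(j(2))*46 = 50 + (1 + (3 + 2)² - (3 + 2))*46 = 50 + (1 + 5² - 1*5)*46 = 50 + (1 + 25 - 5)*46 = 50 + 21*46 = 50 + 966 = 1016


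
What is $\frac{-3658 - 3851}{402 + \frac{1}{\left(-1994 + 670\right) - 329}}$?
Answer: $- \frac{12412377}{664505} \approx -18.679$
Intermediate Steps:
$\frac{-3658 - 3851}{402 + \frac{1}{\left(-1994 + 670\right) - 329}} = - \frac{7509}{402 + \frac{1}{-1324 - 329}} = - \frac{7509}{402 + \frac{1}{-1653}} = - \frac{7509}{402 - \frac{1}{1653}} = - \frac{7509}{\frac{664505}{1653}} = \left(-7509\right) \frac{1653}{664505} = - \frac{12412377}{664505}$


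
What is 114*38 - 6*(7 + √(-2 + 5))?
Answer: 4290 - 6*√3 ≈ 4279.6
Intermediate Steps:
114*38 - 6*(7 + √(-2 + 5)) = 4332 - 6*(7 + √3) = 4332 + (-42 - 6*√3) = 4290 - 6*√3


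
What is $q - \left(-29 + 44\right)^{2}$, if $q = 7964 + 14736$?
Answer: $22475$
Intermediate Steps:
$q = 22700$
$q - \left(-29 + 44\right)^{2} = 22700 - \left(-29 + 44\right)^{2} = 22700 - 15^{2} = 22700 - 225 = 22475$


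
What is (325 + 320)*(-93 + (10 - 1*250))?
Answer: -214785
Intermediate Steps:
(325 + 320)*(-93 + (10 - 1*250)) = 645*(-93 + (10 - 250)) = 645*(-93 - 240) = 645*(-333) = -214785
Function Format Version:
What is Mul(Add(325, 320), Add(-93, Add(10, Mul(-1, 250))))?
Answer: -214785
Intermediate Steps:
Mul(Add(325, 320), Add(-93, Add(10, Mul(-1, 250)))) = Mul(645, Add(-93, Add(10, -250))) = Mul(645, Add(-93, -240)) = Mul(645, -333) = -214785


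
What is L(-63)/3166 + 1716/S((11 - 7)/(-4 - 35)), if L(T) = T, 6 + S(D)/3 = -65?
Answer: -1815425/224786 ≈ -8.0762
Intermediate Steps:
S(D) = -213 (S(D) = -18 + 3*(-65) = -18 - 195 = -213)
L(-63)/3166 + 1716/S((11 - 7)/(-4 - 35)) = -63/3166 + 1716/(-213) = -63*1/3166 + 1716*(-1/213) = -63/3166 - 572/71 = -1815425/224786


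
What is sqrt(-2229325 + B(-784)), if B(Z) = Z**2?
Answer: I*sqrt(1614669) ≈ 1270.7*I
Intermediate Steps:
sqrt(-2229325 + B(-784)) = sqrt(-2229325 + (-784)**2) = sqrt(-2229325 + 614656) = sqrt(-1614669) = I*sqrt(1614669)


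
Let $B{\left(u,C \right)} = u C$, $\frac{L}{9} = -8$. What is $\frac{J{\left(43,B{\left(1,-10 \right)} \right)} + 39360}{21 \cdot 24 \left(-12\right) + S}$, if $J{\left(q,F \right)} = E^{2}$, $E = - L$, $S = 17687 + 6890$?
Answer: $\frac{44544}{18529} \approx 2.404$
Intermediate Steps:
$S = 24577$
$L = -72$ ($L = 9 \left(-8\right) = -72$)
$B{\left(u,C \right)} = C u$
$E = 72$ ($E = \left(-1\right) \left(-72\right) = 72$)
$J{\left(q,F \right)} = 5184$ ($J{\left(q,F \right)} = 72^{2} = 5184$)
$\frac{J{\left(43,B{\left(1,-10 \right)} \right)} + 39360}{21 \cdot 24 \left(-12\right) + S} = \frac{5184 + 39360}{21 \cdot 24 \left(-12\right) + 24577} = \frac{44544}{504 \left(-12\right) + 24577} = \frac{44544}{-6048 + 24577} = \frac{44544}{18529}$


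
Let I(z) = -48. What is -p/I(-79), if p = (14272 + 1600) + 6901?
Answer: 7591/16 ≈ 474.44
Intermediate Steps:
p = 22773 (p = 15872 + 6901 = 22773)
-p/I(-79) = -22773/(-48) = -22773*(-1)/48 = -1*(-7591/16) = 7591/16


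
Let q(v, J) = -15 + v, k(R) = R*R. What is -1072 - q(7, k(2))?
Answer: -1064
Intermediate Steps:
k(R) = R**2
-1072 - q(7, k(2)) = -1072 - (-15 + 7) = -1072 - 1*(-8) = -1072 + 8 = -1064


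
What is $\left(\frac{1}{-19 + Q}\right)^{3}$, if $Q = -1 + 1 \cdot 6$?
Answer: $- \frac{1}{2744} \approx -0.00036443$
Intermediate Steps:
$Q = 5$ ($Q = -1 + 6 = 5$)
$\left(\frac{1}{-19 + Q}\right)^{3} = \left(\frac{1}{-19 + 5}\right)^{3} = \left(\frac{1}{-14}\right)^{3} = \left(- \frac{1}{14}\right)^{3} = - \frac{1}{2744}$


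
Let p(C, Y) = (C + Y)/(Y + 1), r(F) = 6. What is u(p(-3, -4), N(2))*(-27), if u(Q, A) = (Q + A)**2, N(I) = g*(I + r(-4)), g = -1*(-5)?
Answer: -48387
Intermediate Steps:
g = 5
p(C, Y) = (C + Y)/(1 + Y)
N(I) = 30 + 5*I (N(I) = 5*(I + 6) = 5*(6 + I) = 30 + 5*I)
u(Q, A) = (A + Q)**2
u(p(-3, -4), N(2))*(-27) = ((30 + 5*2) + (-3 - 4)/(1 - 4))**2*(-27) = ((30 + 10) - 7/(-3))**2*(-27) = (40 - 1/3*(-7))**2*(-27) = (40 + 7/3)**2*(-27) = (127/3)**2*(-27) = (16129/9)*(-27) = -48387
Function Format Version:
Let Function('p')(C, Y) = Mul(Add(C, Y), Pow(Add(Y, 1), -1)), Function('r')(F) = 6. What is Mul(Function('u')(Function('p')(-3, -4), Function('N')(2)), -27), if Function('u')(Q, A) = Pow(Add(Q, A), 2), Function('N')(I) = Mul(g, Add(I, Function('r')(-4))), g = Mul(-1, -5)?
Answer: -48387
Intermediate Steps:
g = 5
Function('p')(C, Y) = Mul(Pow(Add(1, Y), -1), Add(C, Y)) (Function('p')(C, Y) = Mul(Add(C, Y), Pow(Add(1, Y), -1)) = Mul(Pow(Add(1, Y), -1), Add(C, Y)))
Function('N')(I) = Add(30, Mul(5, I)) (Function('N')(I) = Mul(5, Add(I, 6)) = Mul(5, Add(6, I)) = Add(30, Mul(5, I)))
Function('u')(Q, A) = Pow(Add(A, Q), 2)
Mul(Function('u')(Function('p')(-3, -4), Function('N')(2)), -27) = Mul(Pow(Add(Add(30, Mul(5, 2)), Mul(Pow(Add(1, -4), -1), Add(-3, -4))), 2), -27) = Mul(Pow(Add(Add(30, 10), Mul(Pow(-3, -1), -7)), 2), -27) = Mul(Pow(Add(40, Mul(Rational(-1, 3), -7)), 2), -27) = Mul(Pow(Add(40, Rational(7, 3)), 2), -27) = Mul(Pow(Rational(127, 3), 2), -27) = Mul(Rational(16129, 9), -27) = -48387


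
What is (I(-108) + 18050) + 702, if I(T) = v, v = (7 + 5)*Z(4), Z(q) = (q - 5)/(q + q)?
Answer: 37501/2 ≈ 18751.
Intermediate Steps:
Z(q) = (-5 + q)/(2*q) (Z(q) = (-5 + q)/((2*q)) = (-5 + q)*(1/(2*q)) = (-5 + q)/(2*q))
v = -3/2 (v = (7 + 5)*((½)*(-5 + 4)/4) = 12*((½)*(¼)*(-1)) = 12*(-⅛) = -3/2 ≈ -1.5000)
I(T) = -3/2
(I(-108) + 18050) + 702 = (-3/2 + 18050) + 702 = 36097/2 + 702 = 37501/2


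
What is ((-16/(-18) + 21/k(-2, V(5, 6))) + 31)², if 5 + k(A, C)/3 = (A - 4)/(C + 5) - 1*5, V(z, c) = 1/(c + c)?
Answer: 36822155881/37675044 ≈ 977.36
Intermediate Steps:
V(z, c) = 1/(2*c)
k(A, C) = -30 + 3*(-4 + A)/(5 + C) (k(A, C) = -15 + 3*((A - 4)/(C + 5) - 1*5) = -15 + 3*((-4 + A)/(5 + C) - 5) = -15 + 3*(-5 + (-4 + A)/(5 + C)) = -15 + (-15 + 3*(-4 + A)/(5 + C)) = -30 + 3*(-4 + A)/(5 + C))
((-16/(-18) + 21/k(-2, V(5, 6))) + 31)² = ((-16/(-18) + 21/((3*(-54 - 2 - 5/6)/(5 + (½)/6)))) + 31)² = ((-16*(-1/18) + 21/((3*(-54 - 2 - 5/6)/(5 + (½)*(⅙))))) + 31)² = ((8/9 + 21/((3*(-54 - 2 - 10*1/12)/(5 + 1/12)))) + 31)² = ((8/9 + 21/((3*(-54 - 2 - ⅚)/(61/12)))) + 31)² = ((8/9 + 21/((3*(12/61)*(-341/6)))) + 31)² = ((8/9 + 21/(-2046/61)) + 31)² = ((8/9 + 21*(-61/2046)) + 31)² = ((8/9 - 427/682) + 31)² = (1613/6138 + 31)² = (191891/6138)² = 36822155881/37675044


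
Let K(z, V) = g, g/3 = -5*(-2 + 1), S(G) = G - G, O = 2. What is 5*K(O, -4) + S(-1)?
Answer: 75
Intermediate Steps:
S(G) = 0
g = 15 (g = 3*(-5*(-2 + 1)) = 3*(-5*(-1)) = 3*5 = 15)
K(z, V) = 15
5*K(O, -4) + S(-1) = 5*15 + 0 = 75 + 0 = 75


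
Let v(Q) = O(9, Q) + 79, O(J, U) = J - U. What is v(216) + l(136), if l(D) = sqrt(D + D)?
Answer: -128 + 4*sqrt(17) ≈ -111.51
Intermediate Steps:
l(D) = sqrt(2)*sqrt(D) (l(D) = sqrt(2*D) = sqrt(2)*sqrt(D))
v(Q) = 88 - Q (v(Q) = (9 - Q) + 79 = 88 - Q)
v(216) + l(136) = (88 - 1*216) + sqrt(2)*sqrt(136) = (88 - 216) + sqrt(2)*(2*sqrt(34)) = -128 + 4*sqrt(17)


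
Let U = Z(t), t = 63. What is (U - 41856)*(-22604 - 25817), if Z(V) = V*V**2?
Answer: -10080816411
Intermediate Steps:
Z(V) = V**3
U = 250047 (U = 63**3 = 250047)
(U - 41856)*(-22604 - 25817) = (250047 - 41856)*(-22604 - 25817) = 208191*(-48421) = -10080816411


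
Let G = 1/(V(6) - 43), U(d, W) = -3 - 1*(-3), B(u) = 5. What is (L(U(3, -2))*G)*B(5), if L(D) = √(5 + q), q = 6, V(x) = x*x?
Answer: -5*√11/7 ≈ -2.3690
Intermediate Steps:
V(x) = x²
U(d, W) = 0 (U(d, W) = -3 + 3 = 0)
G = -⅐ (G = 1/(6² - 43) = 1/(36 - 43) = 1/(-7) = -⅐ ≈ -0.14286)
L(D) = √11 (L(D) = √(5 + 6) = √11)
(L(U(3, -2))*G)*B(5) = (√11*(-⅐))*5 = -√11/7*5 = -5*√11/7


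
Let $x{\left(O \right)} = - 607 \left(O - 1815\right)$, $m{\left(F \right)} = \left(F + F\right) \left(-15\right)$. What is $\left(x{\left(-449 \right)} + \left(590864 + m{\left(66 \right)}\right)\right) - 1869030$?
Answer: $94102$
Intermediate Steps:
$m{\left(F \right)} = - 30 F$ ($m{\left(F \right)} = 2 F \left(-15\right) = - 30 F$)
$x{\left(O \right)} = 1101705 - 607 O$ ($x{\left(O \right)} = - 607 \left(-1815 + O\right) = 1101705 - 607 O$)
$\left(x{\left(-449 \right)} + \left(590864 + m{\left(66 \right)}\right)\right) - 1869030 = \left(\left(1101705 - -272543\right) + \left(590864 - 1980\right)\right) - 1869030 = \left(\left(1101705 + 272543\right) + \left(590864 - 1980\right)\right) - 1869030 = \left(1374248 + 588884\right) - 1869030 = 1963132 - 1869030 = 94102$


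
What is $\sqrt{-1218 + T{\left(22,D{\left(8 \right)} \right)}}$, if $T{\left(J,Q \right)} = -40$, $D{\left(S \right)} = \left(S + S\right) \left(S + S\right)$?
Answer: $i \sqrt{1258} \approx 35.468 i$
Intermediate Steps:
$D{\left(S \right)} = 4 S^{2}$ ($D{\left(S \right)} = 2 S 2 S = 4 S^{2}$)
$\sqrt{-1218 + T{\left(22,D{\left(8 \right)} \right)}} = \sqrt{-1218 - 40} = \sqrt{-1258} = i \sqrt{1258}$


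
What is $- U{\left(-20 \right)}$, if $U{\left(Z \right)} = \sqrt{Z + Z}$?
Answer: $- 2 i \sqrt{10} \approx - 6.3246 i$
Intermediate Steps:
$U{\left(Z \right)} = \sqrt{2} \sqrt{Z}$ ($U{\left(Z \right)} = \sqrt{2 Z} = \sqrt{2} \sqrt{Z}$)
$- U{\left(-20 \right)} = - \sqrt{2} \sqrt{-20} = - \sqrt{2} \cdot 2 i \sqrt{5} = - 2 i \sqrt{10}$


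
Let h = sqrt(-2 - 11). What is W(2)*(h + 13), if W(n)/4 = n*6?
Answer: 624 + 48*I*sqrt(13) ≈ 624.0 + 173.07*I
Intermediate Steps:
h = I*sqrt(13) (h = sqrt(-13) = I*sqrt(13) ≈ 3.6056*I)
W(n) = 24*n (W(n) = 4*(n*6) = 4*(6*n) = 24*n)
W(2)*(h + 13) = (24*2)*(I*sqrt(13) + 13) = 48*(13 + I*sqrt(13)) = 624 + 48*I*sqrt(13)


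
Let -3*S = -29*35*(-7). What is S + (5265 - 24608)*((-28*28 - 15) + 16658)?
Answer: -920289016/3 ≈ -3.0676e+8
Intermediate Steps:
S = -7105/3 (S = -(-29*35)*(-7)/3 = -(-1015)*(-7)/3 = -⅓*7105 = -7105/3 ≈ -2368.3)
S + (5265 - 24608)*((-28*28 - 15) + 16658) = -7105/3 + (5265 - 24608)*((-28*28 - 15) + 16658) = -7105/3 - 19343*((-784 - 15) + 16658) = -7105/3 - 19343*(-799 + 16658) = -7105/3 - 19343*15859 = -7105/3 - 306760637 = -920289016/3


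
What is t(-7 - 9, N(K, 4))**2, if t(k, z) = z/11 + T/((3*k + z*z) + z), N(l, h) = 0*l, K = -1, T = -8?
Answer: 1/36 ≈ 0.027778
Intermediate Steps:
N(l, h) = 0
t(k, z) = -8/(z + z**2 + 3*k) + z/11 (t(k, z) = z/11 - 8/((3*k + z*z) + z) = z*(1/11) - 8/((3*k + z**2) + z) = z/11 - 8/((z**2 + 3*k) + z) = z/11 - 8/(z + z**2 + 3*k) = -8/(z + z**2 + 3*k) + z/11)
t(-7 - 9, N(K, 4))**2 = ((-88 + 0**2 + 0**3 + 3*(-7 - 9)*0)/(11*(0 + 0**2 + 3*(-7 - 9))))**2 = ((-88 + 0 + 0 + 3*(-16)*0)/(11*(0 + 0 + 3*(-16))))**2 = ((-88 + 0 + 0 + 0)/(11*(0 + 0 - 48)))**2 = ((1/11)*(-88)/(-48))**2 = ((1/11)*(-1/48)*(-88))**2 = (1/6)**2 = 1/36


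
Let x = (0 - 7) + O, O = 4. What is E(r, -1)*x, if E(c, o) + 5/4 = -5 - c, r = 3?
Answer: 111/4 ≈ 27.750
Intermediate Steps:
E(c, o) = -25/4 - c (E(c, o) = -5/4 + (-5 - c) = -25/4 - c)
x = -3 (x = (0 - 7) + 4 = -7 + 4 = -3)
E(r, -1)*x = (-25/4 - 1*3)*(-3) = (-25/4 - 3)*(-3) = -37/4*(-3) = 111/4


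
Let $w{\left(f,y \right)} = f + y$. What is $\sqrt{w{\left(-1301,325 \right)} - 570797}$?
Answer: $i \sqrt{571773} \approx 756.16 i$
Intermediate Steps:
$\sqrt{w{\left(-1301,325 \right)} - 570797} = \sqrt{\left(-1301 + 325\right) - 570797} = \sqrt{-976 - 570797} = \sqrt{-571773} = i \sqrt{571773}$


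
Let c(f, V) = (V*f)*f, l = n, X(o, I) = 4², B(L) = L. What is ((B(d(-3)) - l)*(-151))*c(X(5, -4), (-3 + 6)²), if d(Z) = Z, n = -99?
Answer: -33398784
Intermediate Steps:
X(o, I) = 16
l = -99
c(f, V) = V*f²
((B(d(-3)) - l)*(-151))*c(X(5, -4), (-3 + 6)²) = ((-3 - 1*(-99))*(-151))*((-3 + 6)²*16²) = ((-3 + 99)*(-151))*(3²*256) = (96*(-151))*(9*256) = -14496*2304 = -33398784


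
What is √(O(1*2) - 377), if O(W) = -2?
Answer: I*√379 ≈ 19.468*I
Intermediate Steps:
√(O(1*2) - 377) = √(-2 - 377) = √(-379) = I*√379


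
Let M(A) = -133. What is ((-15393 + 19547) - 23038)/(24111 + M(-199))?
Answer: -9442/11989 ≈ -0.78756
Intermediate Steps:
((-15393 + 19547) - 23038)/(24111 + M(-199)) = ((-15393 + 19547) - 23038)/(24111 - 133) = (4154 - 23038)/23978 = -18884*1/23978 = -9442/11989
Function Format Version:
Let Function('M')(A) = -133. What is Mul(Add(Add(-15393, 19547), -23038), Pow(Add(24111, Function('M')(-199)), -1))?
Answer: Rational(-9442, 11989) ≈ -0.78756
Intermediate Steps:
Mul(Add(Add(-15393, 19547), -23038), Pow(Add(24111, Function('M')(-199)), -1)) = Mul(Add(Add(-15393, 19547), -23038), Pow(Add(24111, -133), -1)) = Mul(Add(4154, -23038), Pow(23978, -1)) = Mul(-18884, Rational(1, 23978)) = Rational(-9442, 11989)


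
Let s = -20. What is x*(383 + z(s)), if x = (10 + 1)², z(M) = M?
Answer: 43923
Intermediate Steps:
x = 121 (x = 11² = 121)
x*(383 + z(s)) = 121*(383 - 20) = 121*363 = 43923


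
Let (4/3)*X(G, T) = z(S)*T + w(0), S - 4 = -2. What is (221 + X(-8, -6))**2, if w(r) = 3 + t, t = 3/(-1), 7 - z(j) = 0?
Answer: 143641/4 ≈ 35910.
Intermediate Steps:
S = 2 (S = 4 - 2 = 2)
z(j) = 7 (z(j) = 7 - 1*0 = 7 + 0 = 7)
t = -3 (t = 3*(-1) = -3)
w(r) = 0 (w(r) = 3 - 3 = 0)
X(G, T) = 21*T/4 (X(G, T) = 3*(7*T + 0)/4 = 3*(7*T)/4 = 21*T/4)
(221 + X(-8, -6))**2 = (221 + (21/4)*(-6))**2 = (221 - 63/2)**2 = (379/2)**2 = 143641/4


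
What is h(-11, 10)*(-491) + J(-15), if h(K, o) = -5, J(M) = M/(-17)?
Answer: 41750/17 ≈ 2455.9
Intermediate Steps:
J(M) = -M/17 (J(M) = M*(-1/17) = -M/17)
h(-11, 10)*(-491) + J(-15) = -5*(-491) - 1/17*(-15) = 2455 + 15/17 = 41750/17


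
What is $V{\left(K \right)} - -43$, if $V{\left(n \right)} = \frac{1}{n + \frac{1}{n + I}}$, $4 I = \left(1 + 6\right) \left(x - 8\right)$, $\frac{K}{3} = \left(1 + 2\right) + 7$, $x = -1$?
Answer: $\frac{73759}{1714} \approx 43.033$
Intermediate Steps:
$K = 30$ ($K = 3 \left(\left(1 + 2\right) + 7\right) = 3 \left(3 + 7\right) = 3 \cdot 10 = 30$)
$I = - \frac{63}{4}$ ($I = \frac{\left(1 + 6\right) \left(-1 - 8\right)}{4} = \frac{7 \left(-9\right)}{4} = \frac{1}{4} \left(-63\right) = - \frac{63}{4} \approx -15.75$)
$V{\left(n \right)} = \frac{1}{n + \frac{1}{- \frac{63}{4} + n}}$ ($V{\left(n \right)} = \frac{1}{n + \frac{1}{n - \frac{63}{4}}} = \frac{1}{n + \frac{1}{- \frac{63}{4} + n}}$)
$V{\left(K \right)} - -43 = \frac{-63 + 4 \cdot 30}{4 - 1890 + 4 \cdot 30^{2}} - -43 = \frac{-63 + 120}{4 - 1890 + 4 \cdot 900} + 43 = \frac{1}{4 - 1890 + 3600} \cdot 57 + 43 = \frac{1}{1714} \cdot 57 + 43 = \frac{57}{1714} + 43 = \frac{73759}{1714}$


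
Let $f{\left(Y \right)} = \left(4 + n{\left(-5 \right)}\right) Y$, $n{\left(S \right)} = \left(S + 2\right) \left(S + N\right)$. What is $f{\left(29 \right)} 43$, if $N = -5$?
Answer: $42398$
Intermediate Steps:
$n{\left(S \right)} = \left(-5 + S\right) \left(2 + S\right)$ ($n{\left(S \right)} = \left(S + 2\right) \left(S - 5\right) = \left(2 + S\right) \left(-5 + S\right) = \left(-5 + S\right) \left(2 + S\right)$)
$f{\left(Y \right)} = 34 Y$ ($f{\left(Y \right)} = \left(4 - \left(-5 - 25\right)\right) Y = \left(4 + \left(-10 + 25 + 15\right)\right) Y = \left(4 + 30\right) Y = 34 Y$)
$f{\left(29 \right)} 43 = 34 \cdot 29 \cdot 43 = 986 \cdot 43 = 42398$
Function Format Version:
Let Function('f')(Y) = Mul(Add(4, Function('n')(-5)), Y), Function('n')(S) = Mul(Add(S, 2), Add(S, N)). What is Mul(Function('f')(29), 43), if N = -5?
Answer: 42398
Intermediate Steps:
Function('n')(S) = Mul(Add(-5, S), Add(2, S)) (Function('n')(S) = Mul(Add(S, 2), Add(S, -5)) = Mul(Add(2, S), Add(-5, S)) = Mul(Add(-5, S), Add(2, S)))
Function('f')(Y) = Mul(34, Y) (Function('f')(Y) = Mul(Add(4, Add(-10, Pow(-5, 2), Mul(-3, -5))), Y) = Mul(Add(4, Add(-10, 25, 15)), Y) = Mul(Add(4, 30), Y) = Mul(34, Y))
Mul(Function('f')(29), 43) = Mul(Mul(34, 29), 43) = Mul(986, 43) = 42398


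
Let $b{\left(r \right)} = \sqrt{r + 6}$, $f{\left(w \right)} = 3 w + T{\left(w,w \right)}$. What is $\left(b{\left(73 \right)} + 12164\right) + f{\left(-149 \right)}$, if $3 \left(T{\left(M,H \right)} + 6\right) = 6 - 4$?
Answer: $\frac{35135}{3} + \sqrt{79} \approx 11721.0$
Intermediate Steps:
$T{\left(M,H \right)} = - \frac{16}{3}$ ($T{\left(M,H \right)} = -6 + \frac{6 - 4}{3} = -6 + \frac{1}{3} \cdot 2 = -6 + \frac{2}{3} = - \frac{16}{3}$)
$f{\left(w \right)} = - \frac{16}{3} + 3 w$ ($f{\left(w \right)} = 3 w - \frac{16}{3} = - \frac{16}{3} + 3 w$)
$b{\left(r \right)} = \sqrt{6 + r}$
$\left(b{\left(73 \right)} + 12164\right) + f{\left(-149 \right)} = \left(\sqrt{6 + 73} + 12164\right) + \left(- \frac{16}{3} + 3 \left(-149\right)\right) = \left(\sqrt{79} + 12164\right) - \frac{1357}{3} = \left(12164 + \sqrt{79}\right) - \frac{1357}{3} = \frac{35135}{3} + \sqrt{79}$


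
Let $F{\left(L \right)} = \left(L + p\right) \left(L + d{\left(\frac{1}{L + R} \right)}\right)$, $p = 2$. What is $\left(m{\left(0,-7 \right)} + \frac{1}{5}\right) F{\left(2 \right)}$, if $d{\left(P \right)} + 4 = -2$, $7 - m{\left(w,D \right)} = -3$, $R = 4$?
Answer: $- \frac{816}{5} \approx -163.2$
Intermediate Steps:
$m{\left(w,D \right)} = 10$ ($m{\left(w,D \right)} = 7 - -3 = 7 + 3 = 10$)
$d{\left(P \right)} = -6$ ($d{\left(P \right)} = -4 - 2 = -6$)
$F{\left(L \right)} = \left(-6 + L\right) \left(2 + L\right)$ ($F{\left(L \right)} = \left(L + 2\right) \left(L - 6\right) = \left(2 + L\right) \left(-6 + L\right) = \left(-6 + L\right) \left(2 + L\right)$)
$\left(m{\left(0,-7 \right)} + \frac{1}{5}\right) F{\left(2 \right)} = \left(10 + \frac{1}{5}\right) \left(-12 + 2^{2} - 8\right) = \left(10 + \frac{1}{5}\right) \left(-12 + 4 - 8\right) = \frac{51}{5} \left(-16\right) = - \frac{816}{5}$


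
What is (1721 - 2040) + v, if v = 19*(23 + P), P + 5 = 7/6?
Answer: 271/6 ≈ 45.167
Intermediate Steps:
P = -23/6 (P = -5 + 7/6 = -23/6 ≈ -3.8333)
v = 2185/6 (v = 19*(23 - 23/6) = 19*(115/6) = 2185/6 ≈ 364.17)
(1721 - 2040) + v = (1721 - 2040) + 2185/6 = -319 + 2185/6 = 271/6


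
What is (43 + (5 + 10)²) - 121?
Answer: 147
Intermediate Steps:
(43 + (5 + 10)²) - 121 = (43 + 15²) - 121 = (43 + 225) - 121 = 268 - 121 = 147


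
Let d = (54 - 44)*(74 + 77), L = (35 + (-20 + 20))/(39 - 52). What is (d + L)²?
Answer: 383964025/169 ≈ 2.2720e+6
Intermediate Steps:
L = -35/13 (L = (35 + 0)/(-13) = 35*(-1/13) = -35/13 ≈ -2.6923)
d = 1510 (d = 10*151 = 1510)
(d + L)² = (1510 - 35/13)² = (19595/13)² = 383964025/169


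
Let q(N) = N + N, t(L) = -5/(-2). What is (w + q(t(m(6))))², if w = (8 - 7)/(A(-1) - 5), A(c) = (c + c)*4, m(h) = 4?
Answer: 4096/169 ≈ 24.237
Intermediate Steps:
A(c) = 8*c (A(c) = (2*c)*4 = 8*c)
t(L) = 5/2 (t(L) = -5*(-½) = 5/2)
w = -1/13 (w = (8 - 7)/(8*(-1) - 5) = 1/(-8 - 5) = 1/(-13) = 1*(-1/13) = -1/13 ≈ -0.076923)
q(N) = 2*N
(w + q(t(m(6))))² = (-1/13 + 2*(5/2))² = (-1/13 + 5)² = (64/13)² = 4096/169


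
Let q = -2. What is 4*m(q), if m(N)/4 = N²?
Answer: 64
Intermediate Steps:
m(N) = 4*N²
4*m(q) = 4*(4*(-2)²) = 4*(4*4) = 4*16 = 64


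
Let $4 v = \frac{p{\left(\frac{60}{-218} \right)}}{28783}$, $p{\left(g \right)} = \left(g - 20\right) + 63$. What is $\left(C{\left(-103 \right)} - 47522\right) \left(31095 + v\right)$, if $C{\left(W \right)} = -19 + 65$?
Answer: $- \frac{4631559451792273}{3137347} \approx -1.4763 \cdot 10^{9}$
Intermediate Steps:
$p{\left(g \right)} = 43 + g$ ($p{\left(g \right)} = \left(-20 + g\right) + 63 = 43 + g$)
$C{\left(W \right)} = 46$
$v = \frac{4657}{12549388}$ ($v = \frac{\left(43 + \frac{60}{-218}\right) \frac{1}{28783}}{4} = \frac{\left(43 + 60 \left(- \frac{1}{218}\right)\right) \frac{1}{28783}}{4} = \frac{\left(43 - \frac{30}{109}\right) \frac{1}{28783}}{4} = \frac{\frac{4657}{109} \cdot \frac{1}{28783}}{4} = \frac{1}{4} \cdot \frac{4657}{3137347} = \frac{4657}{12549388} \approx 0.00037109$)
$\left(C{\left(-103 \right)} - 47522\right) \left(31095 + v\right) = \left(46 - 47522\right) \left(31095 + \frac{4657}{12549388}\right) = \left(-47476\right) \frac{390223224517}{12549388} = - \frac{4631559451792273}{3137347}$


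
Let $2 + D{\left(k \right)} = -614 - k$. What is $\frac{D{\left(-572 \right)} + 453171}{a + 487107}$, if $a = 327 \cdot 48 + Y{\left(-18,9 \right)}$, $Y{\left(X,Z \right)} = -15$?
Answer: $\frac{453127}{502788} \approx 0.90123$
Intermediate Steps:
$D{\left(k \right)} = -616 - k$ ($D{\left(k \right)} = -2 - \left(614 + k\right) = -616 - k$)
$a = 15681$ ($a = 327 \cdot 48 - 15 = 15696 - 15 = 15681$)
$\frac{D{\left(-572 \right)} + 453171}{a + 487107} = \frac{\left(-616 - -572\right) + 453171}{15681 + 487107} = \frac{\left(-616 + 572\right) + 453171}{502788} = \left(-44 + 453171\right) \frac{1}{502788} = 453127 \cdot \frac{1}{502788} = \frac{453127}{502788}$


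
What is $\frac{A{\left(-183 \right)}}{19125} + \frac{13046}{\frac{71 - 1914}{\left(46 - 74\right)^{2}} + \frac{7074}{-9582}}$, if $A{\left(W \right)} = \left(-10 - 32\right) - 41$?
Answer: $- \frac{312392244239381}{73967983875} \approx -4223.3$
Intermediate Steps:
$A{\left(W \right)} = -83$ ($A{\left(W \right)} = -42 - 41 = -83$)
$\frac{A{\left(-183 \right)}}{19125} + \frac{13046}{\frac{71 - 1914}{\left(46 - 74\right)^{2}} + \frac{7074}{-9582}} = - \frac{83}{19125} + \frac{13046}{\frac{71 - 1914}{\left(46 - 74\right)^{2}} + \frac{7074}{-9582}} = \left(-83\right) \frac{1}{19125} + \frac{13046}{\frac{71 - 1914}{\left(-28\right)^{2}} + 7074 \left(- \frac{1}{9582}\right)} = - \frac{83}{19125} + \frac{13046}{- \frac{1843}{784} - \frac{1179}{1597}} = - \frac{83}{19125} + \frac{13046}{- \frac{3867607}{1252048}} = - \frac{83}{19125} + 13046 \left(- \frac{1252048}{3867607}\right) = - \frac{83}{19125} - \frac{16334218208}{3867607} = - \frac{312392244239381}{73967983875}$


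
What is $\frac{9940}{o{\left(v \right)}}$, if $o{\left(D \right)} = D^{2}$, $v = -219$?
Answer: $\frac{9940}{47961} \approx 0.20725$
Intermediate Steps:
$\frac{9940}{o{\left(v \right)}} = \frac{9940}{\left(-219\right)^{2}} = \frac{9940}{47961}$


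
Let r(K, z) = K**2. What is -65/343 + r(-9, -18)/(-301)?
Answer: -6764/14749 ≈ -0.45861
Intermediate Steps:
-65/343 + r(-9, -18)/(-301) = -65/343 + (-9)**2/(-301) = -65*1/343 + 81*(-1/301) = -65/343 - 81/301 = -6764/14749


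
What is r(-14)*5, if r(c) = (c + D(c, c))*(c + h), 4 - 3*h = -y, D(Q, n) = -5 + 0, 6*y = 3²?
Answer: 6935/6 ≈ 1155.8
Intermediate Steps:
y = 3/2 (y = (⅙)*3² = (⅙)*9 = 3/2 ≈ 1.5000)
D(Q, n) = -5
h = 11/6 (h = 4/3 - (-1)*3/(3*2) = 4/3 - ⅓*(-3/2) = 4/3 + ½ = 11/6 ≈ 1.8333)
r(c) = (-5 + c)*(11/6 + c) (r(c) = (c - 5)*(c + 11/6) = (-5 + c)*(11/6 + c))
r(-14)*5 = (-55/6 + (-14)² - 19/6*(-14))*5 = (-55/6 + 196 + 133/3)*5 = (1387/6)*5 = 6935/6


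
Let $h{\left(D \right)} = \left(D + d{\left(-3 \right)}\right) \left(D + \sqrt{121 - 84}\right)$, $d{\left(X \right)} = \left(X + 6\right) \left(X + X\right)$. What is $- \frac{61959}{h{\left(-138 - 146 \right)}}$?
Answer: $- \frac{2932726}{4057823} - \frac{20653 \sqrt{37}}{8115646} \approx -0.73821$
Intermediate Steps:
$d{\left(X \right)} = 2 X \left(6 + X\right)$ ($d{\left(X \right)} = \left(6 + X\right) 2 X = 2 X \left(6 + X\right)$)
$h{\left(D \right)} = \left(-18 + D\right) \left(D + \sqrt{37}\right)$ ($h{\left(D \right)} = \left(D + 2 \left(-3\right) \left(6 - 3\right)\right) \left(D + \sqrt{121 - 84}\right) = \left(D + 2 \left(-3\right) 3\right) \left(D + \sqrt{37}\right) = \left(D - 18\right) \left(D + \sqrt{37}\right) = \left(-18 + D\right) \left(D + \sqrt{37}\right)$)
$- \frac{61959}{h{\left(-138 - 146 \right)}} = - \frac{61959}{\left(-138 - 146\right)^{2} - 18 \left(-138 - 146\right) - 18 \sqrt{37} + \left(-138 - 146\right) \sqrt{37}} = - \frac{61959}{\left(-284\right)^{2} - -5112 - 18 \sqrt{37} - 284 \sqrt{37}} = - \frac{61959}{80656 + 5112 - 18 \sqrt{37} - 284 \sqrt{37}} = - \frac{61959}{85768 - 302 \sqrt{37}}$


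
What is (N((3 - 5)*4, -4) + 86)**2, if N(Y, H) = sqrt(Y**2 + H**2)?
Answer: 7476 + 688*sqrt(5) ≈ 9014.4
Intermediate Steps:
N(Y, H) = sqrt(H**2 + Y**2)
(N((3 - 5)*4, -4) + 86)**2 = (sqrt((-4)**2 + ((3 - 5)*4)**2) + 86)**2 = (sqrt(16 + (-2*4)**2) + 86)**2 = (sqrt(16 + (-8)**2) + 86)**2 = (sqrt(16 + 64) + 86)**2 = (sqrt(80) + 86)**2 = (4*sqrt(5) + 86)**2 = (86 + 4*sqrt(5))**2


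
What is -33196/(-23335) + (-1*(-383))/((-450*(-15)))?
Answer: 46602061/31502250 ≈ 1.4793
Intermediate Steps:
-33196/(-23335) + (-1*(-383))/((-450*(-15))) = -33196*(-1/23335) + 383/6750 = 33196/23335 + 383*(1/6750) = 33196/23335 + 383/6750 = 46602061/31502250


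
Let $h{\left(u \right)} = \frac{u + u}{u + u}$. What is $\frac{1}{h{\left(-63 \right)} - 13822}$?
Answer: $- \frac{1}{13821} \approx -7.2354 \cdot 10^{-5}$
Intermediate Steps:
$h{\left(u \right)} = 1$ ($h{\left(u \right)} = \frac{2 u}{2 u} = 2 u \frac{1}{2 u} = 1$)
$\frac{1}{h{\left(-63 \right)} - 13822} = \frac{1}{1 - 13822} = \frac{1}{-13821} = - \frac{1}{13821}$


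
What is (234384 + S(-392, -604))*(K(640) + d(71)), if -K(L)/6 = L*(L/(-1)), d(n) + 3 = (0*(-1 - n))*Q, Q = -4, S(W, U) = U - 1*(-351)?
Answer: 575399643207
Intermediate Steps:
S(W, U) = 351 + U (S(W, U) = U + 351 = 351 + U)
d(n) = -3 (d(n) = -3 + (0*(-1 - n))*(-4) = -3 + 0*(-4) = -3 + 0 = -3)
K(L) = 6*L² (K(L) = -6*L*L/(-1) = -6*L*L*(-1) = -6*L*(-L) = -(-6)*L² = 6*L²)
(234384 + S(-392, -604))*(K(640) + d(71)) = (234384 + (351 - 604))*(6*640² - 3) = (234384 - 253)*(6*409600 - 3) = 234131*(2457600 - 3) = 234131*2457597 = 575399643207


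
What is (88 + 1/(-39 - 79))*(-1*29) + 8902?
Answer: 749329/118 ≈ 6350.2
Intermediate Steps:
(88 + 1/(-39 - 79))*(-1*29) + 8902 = (88 + 1/(-118))*(-29) + 8902 = (88 - 1/118)*(-29) + 8902 = (10383/118)*(-29) + 8902 = -301107/118 + 8902 = 749329/118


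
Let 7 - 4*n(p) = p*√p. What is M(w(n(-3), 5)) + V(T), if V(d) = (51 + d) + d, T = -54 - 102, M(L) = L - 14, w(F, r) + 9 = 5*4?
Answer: -264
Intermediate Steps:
n(p) = 7/4 - p^(3/2)/4 (n(p) = 7/4 - p*√p/4 = 7/4 - p^(3/2)/4)
w(F, r) = 11 (w(F, r) = -9 + 5*4 = -9 + 20 = 11)
M(L) = -14 + L
T = -156
V(d) = 51 + 2*d
M(w(n(-3), 5)) + V(T) = (-14 + 11) + (51 + 2*(-156)) = -3 + (51 - 312) = -3 - 261 = -264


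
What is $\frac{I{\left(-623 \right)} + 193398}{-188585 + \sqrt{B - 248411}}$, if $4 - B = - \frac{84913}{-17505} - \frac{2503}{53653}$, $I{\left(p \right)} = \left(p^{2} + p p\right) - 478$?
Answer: $- \frac{85829547577220847225}{16701037671107247827} - \frac{1453767 i \sqrt{24346804627267319369965}}{16701037671107247827} \approx -5.1392 - 0.013582 i$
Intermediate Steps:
$I{\left(p \right)} = -478 + 2 p^{2}$ ($I{\left(p \right)} = \left(p^{2} + p^{2}\right) - 478 = 2 p^{2} - 478 = -478 + 2 p^{2}$)
$B = - \frac{755239114}{939195765}$ ($B = 4 - \left(- \frac{84913}{-17505} - \frac{2503}{53653}\right) = 4 - \left(\left(-84913\right) \left(- \frac{1}{17505}\right) - \frac{2503}{53653}\right) = 4 - \left(\frac{84913}{17505} - \frac{2503}{53653}\right) = 4 - \frac{4512022174}{939195765} = - \frac{755239114}{939195765} \approx -0.80413$)
$\frac{I{\left(-623 \right)} + 193398}{-188585 + \sqrt{B - 248411}} = \frac{\left(-478 + 2 \left(-623\right)^{2}\right) + 193398}{-188585 + \sqrt{- \frac{755239114}{939195765} - 248411}} = \frac{\left(-478 + 2 \cdot 388129\right) + 193398}{-188585 + \sqrt{- \frac{233307314418529}{939195765}}} = \frac{\left(-478 + 776258\right) + 193398}{-188585 + \frac{i \sqrt{24346804627267319369965}}{313065255}} = \frac{775780 + 193398}{-188585 + \frac{i \sqrt{24346804627267319369965}}{313065255}} = \frac{969178}{-188585 + \frac{i \sqrt{24346804627267319369965}}{313065255}}$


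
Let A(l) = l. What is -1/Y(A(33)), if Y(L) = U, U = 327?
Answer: -1/327 ≈ -0.0030581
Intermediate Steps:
Y(L) = 327
-1/Y(A(33)) = -1/327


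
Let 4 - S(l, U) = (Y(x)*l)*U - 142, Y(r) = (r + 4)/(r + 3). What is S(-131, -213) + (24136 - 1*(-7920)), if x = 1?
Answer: -10707/4 ≈ -2676.8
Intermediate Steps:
Y(r) = (4 + r)/(3 + r)
S(l, U) = 146 - 5*U*l/4 (S(l, U) = 4 - ((((4 + 1)/(3 + 1))*l)*U - 142) = 4 - (((5/4)*l)*U - 142) = 4 - ((((1/4)*5)*l)*U - 142) = 4 - ((5*l/4)*U - 142) = 4 - (5*U*l/4 - 142) = 4 - (-142 + 5*U*l/4) = 4 + (142 - 5*U*l/4) = 146 - 5*U*l/4)
S(-131, -213) + (24136 - 1*(-7920)) = (146 - 5/4*(-213)*(-131)) + (24136 - 1*(-7920)) = (146 - 139515/4) + (24136 + 7920) = -138931/4 + 32056 = -10707/4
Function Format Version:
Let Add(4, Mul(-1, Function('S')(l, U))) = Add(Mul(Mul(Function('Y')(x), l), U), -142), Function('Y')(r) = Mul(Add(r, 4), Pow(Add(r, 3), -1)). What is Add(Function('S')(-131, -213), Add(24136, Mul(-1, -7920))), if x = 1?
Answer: Rational(-10707, 4) ≈ -2676.8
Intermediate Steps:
Function('Y')(r) = Mul(Pow(Add(3, r), -1), Add(4, r)) (Function('Y')(r) = Mul(Add(4, r), Pow(Add(3, r), -1)) = Mul(Pow(Add(3, r), -1), Add(4, r)))
Function('S')(l, U) = Add(146, Mul(Rational(-5, 4), U, l)) (Function('S')(l, U) = Add(4, Mul(-1, Add(Mul(Mul(Mul(Pow(Add(3, 1), -1), Add(4, 1)), l), U), -142))) = Add(4, Mul(-1, Add(Mul(Mul(Mul(Pow(4, -1), 5), l), U), -142))) = Add(4, Mul(-1, Add(Mul(Mul(Mul(Rational(1, 4), 5), l), U), -142))) = Add(4, Mul(-1, Add(Mul(Mul(Rational(5, 4), l), U), -142))) = Add(4, Mul(-1, Add(Mul(Rational(5, 4), U, l), -142))) = Add(4, Mul(-1, Add(-142, Mul(Rational(5, 4), U, l)))) = Add(4, Add(142, Mul(Rational(-5, 4), U, l))) = Add(146, Mul(Rational(-5, 4), U, l)))
Add(Function('S')(-131, -213), Add(24136, Mul(-1, -7920))) = Add(Add(146, Mul(Rational(-5, 4), -213, -131)), Add(24136, Mul(-1, -7920))) = Add(Add(146, Rational(-139515, 4)), Add(24136, 7920)) = Add(Rational(-138931, 4), 32056) = Rational(-10707, 4)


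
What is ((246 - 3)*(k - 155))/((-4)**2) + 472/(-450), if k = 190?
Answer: 1909849/3600 ≈ 530.51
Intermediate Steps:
((246 - 3)*(k - 155))/((-4)**2) + 472/(-450) = ((246 - 3)*(190 - 155))/((-4)**2) + 472/(-450) = (243*35)/16 + 472*(-1/450) = 8505*(1/16) - 236/225 = 8505/16 - 236/225 = 1909849/3600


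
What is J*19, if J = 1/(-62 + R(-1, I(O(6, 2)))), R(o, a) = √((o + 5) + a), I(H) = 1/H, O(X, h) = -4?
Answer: -4712/15361 - 38*√15/15361 ≈ -0.31633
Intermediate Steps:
I(H) = 1/H
R(o, a) = √(5 + a + o) (R(o, a) = √((5 + o) + a) = √(5 + a + o))
J = 1/(-62 + √15/2) (J = 1/(-62 + √(5 + 1/(-4) - 1)) = 1/(-62 + √(5 - ¼ - 1)) = 1/(-62 + √(15/4)) = 1/(-62 + √15/2) ≈ -0.016649)
J*19 = (-248/15361 - 2*√15/15361)*19 = -4712/15361 - 38*√15/15361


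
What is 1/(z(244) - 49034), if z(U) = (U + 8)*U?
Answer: 1/12454 ≈ 8.0295e-5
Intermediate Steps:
z(U) = U*(8 + U) (z(U) = (8 + U)*U = U*(8 + U))
1/(z(244) - 49034) = 1/(244*(8 + 244) - 49034) = 1/(244*252 - 49034) = 1/(61488 - 49034) = 1/12454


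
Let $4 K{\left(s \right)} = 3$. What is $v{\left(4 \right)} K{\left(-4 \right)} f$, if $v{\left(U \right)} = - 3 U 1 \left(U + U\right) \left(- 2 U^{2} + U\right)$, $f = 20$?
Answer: $40320$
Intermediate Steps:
$K{\left(s \right)} = \frac{3}{4}$ ($K{\left(s \right)} = \frac{1}{4} \cdot 3 = \frac{3}{4}$)
$v{\left(U \right)} = - 6 U^{2} \left(U - 2 U^{2}\right)$ ($v{\left(U \right)} = - 3 U 2 U \left(U - 2 U^{2}\right) = - 6 U^{2} \left(U - 2 U^{2}\right)$)
$v{\left(4 \right)} K{\left(-4 \right)} f = 4^{3} \left(-6 + 12 \cdot 4\right) \frac{3}{4} \cdot 20 = 64 \left(-6 + 48\right) \frac{3}{4} \cdot 20 = 64 \cdot 42 \cdot \frac{3}{4} \cdot 20 = 2688 \cdot \frac{3}{4} \cdot 20 = 2016 \cdot 20 = 40320$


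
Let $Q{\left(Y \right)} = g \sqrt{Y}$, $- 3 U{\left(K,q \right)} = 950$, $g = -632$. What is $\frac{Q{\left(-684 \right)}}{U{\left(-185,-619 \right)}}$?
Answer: $\frac{5688 i \sqrt{19}}{475} \approx 52.197 i$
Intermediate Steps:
$U{\left(K,q \right)} = - \frac{950}{3}$ ($U{\left(K,q \right)} = \left(- \frac{1}{3}\right) 950 = - \frac{950}{3}$)
$Q{\left(Y \right)} = - 632 \sqrt{Y}$
$\frac{Q{\left(-684 \right)}}{U{\left(-185,-619 \right)}} = \frac{\left(-632\right) \sqrt{-684}}{- \frac{950}{3}} = - 632 \cdot 6 i \sqrt{19} \left(- \frac{3}{950}\right) = - 3792 i \sqrt{19} \left(- \frac{3}{950}\right) = \frac{5688 i \sqrt{19}}{475}$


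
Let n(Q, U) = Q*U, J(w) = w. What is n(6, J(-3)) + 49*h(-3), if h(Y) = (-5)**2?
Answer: 1207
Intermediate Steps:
h(Y) = 25
n(6, J(-3)) + 49*h(-3) = 6*(-3) + 49*25 = -18 + 1225 = 1207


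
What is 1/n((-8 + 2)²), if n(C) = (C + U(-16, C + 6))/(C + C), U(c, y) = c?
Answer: 18/5 ≈ 3.6000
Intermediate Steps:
n(C) = (-16 + C)/(2*C) (n(C) = (C - 16)/(C + C) = (-16 + C)/((2*C)) = (-16 + C)*(1/(2*C)) = (-16 + C)/(2*C))
1/n((-8 + 2)²) = 1/((-16 + (-8 + 2)²)/(2*((-8 + 2)²))) = 1/((-16 + (-6)²)/(2*((-6)²))) = 1/((½)*(-16 + 36)/36) = 1/((½)*(1/36)*20) = 1/(5/18) = 18/5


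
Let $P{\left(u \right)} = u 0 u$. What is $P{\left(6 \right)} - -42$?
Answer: $42$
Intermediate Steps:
$P{\left(u \right)} = 0$ ($P{\left(u \right)} = 0 u = 0$)
$P{\left(6 \right)} - -42 = 0 - -42 = 0 + 42 = 42$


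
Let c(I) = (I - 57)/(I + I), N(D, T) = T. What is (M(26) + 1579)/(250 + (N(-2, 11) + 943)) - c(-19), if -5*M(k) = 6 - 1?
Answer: -415/602 ≈ -0.68937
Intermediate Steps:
M(k) = -1 (M(k) = -(6 - 1)/5 = -⅕*5 = -1)
c(I) = (-57 + I)/(2*I) (c(I) = (-57 + I)/((2*I)) = (-57 + I)*(1/(2*I)) = (-57 + I)/(2*I))
(M(26) + 1579)/(250 + (N(-2, 11) + 943)) - c(-19) = (-1 + 1579)/(250 + (11 + 943)) - (-57 - 19)/(2*(-19)) = 1578/(250 + 954) - (-1)*(-76)/(2*19) = 1578/1204 - 1*2 = 1578*(1/1204) - 2 = 789/602 - 2 = -415/602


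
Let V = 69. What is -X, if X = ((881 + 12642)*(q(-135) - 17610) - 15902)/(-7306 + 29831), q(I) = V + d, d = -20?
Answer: 47498661/4505 ≈ 10544.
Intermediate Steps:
q(I) = 49 (q(I) = 69 - 20 = 49)
X = -47498661/4505 (X = ((881 + 12642)*(49 - 17610) - 15902)/(-7306 + 29831) = (13523*(-17561) - 15902)/22525 = (-237477403 - 15902)*(1/22525) = -237493305*1/22525 = -47498661/4505 ≈ -10544.)
-X = -1*(-47498661/4505) = 47498661/4505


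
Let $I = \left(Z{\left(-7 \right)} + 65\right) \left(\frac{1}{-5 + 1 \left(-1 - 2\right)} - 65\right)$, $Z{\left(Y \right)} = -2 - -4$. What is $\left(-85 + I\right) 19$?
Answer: $- \frac{676153}{8} \approx -84519.0$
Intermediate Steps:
$Z{\left(Y \right)} = 2$ ($Z{\left(Y \right)} = -2 + 4 = 2$)
$I = - \frac{34907}{8}$ ($I = \left(2 + 65\right) \left(\frac{1}{-5 + 1 \left(-1 - 2\right)} - 65\right) = 67 \left(\frac{1}{-5 + 1 \left(-3\right)} - 65\right) = 67 \left(\frac{1}{-5 - 3} - 65\right) = 67 \left(\frac{1}{-8} - 65\right) = 67 \left(- \frac{1}{8} - 65\right) = 67 \left(- \frac{521}{8}\right) = - \frac{34907}{8} \approx -4363.4$)
$\left(-85 + I\right) 19 = \left(-85 - \frac{34907}{8}\right) 19 = \left(- \frac{35587}{8}\right) 19 = - \frac{676153}{8}$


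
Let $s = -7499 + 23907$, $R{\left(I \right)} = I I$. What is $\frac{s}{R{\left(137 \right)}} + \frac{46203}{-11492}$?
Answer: $- \frac{678623371}{215693348} \approx -3.1462$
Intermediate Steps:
$R{\left(I \right)} = I^{2}$
$s = 16408$
$\frac{s}{R{\left(137 \right)}} + \frac{46203}{-11492} = \frac{16408}{137^{2}} + \frac{46203}{-11492} = \frac{16408}{18769} + 46203 \left(- \frac{1}{11492}\right) = 16408 \cdot \frac{1}{18769} - \frac{46203}{11492} = \frac{16408}{18769} - \frac{46203}{11492} = - \frac{678623371}{215693348}$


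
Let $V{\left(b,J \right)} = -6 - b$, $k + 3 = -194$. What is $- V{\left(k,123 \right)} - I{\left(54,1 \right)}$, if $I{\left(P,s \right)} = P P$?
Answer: $-3107$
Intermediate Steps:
$k = -197$ ($k = -3 - 194 = -197$)
$I{\left(P,s \right)} = P^{2}$
$- V{\left(k,123 \right)} - I{\left(54,1 \right)} = - (-6 - -197) - 54^{2} = - (-6 + 197) - 2916 = \left(-1\right) 191 - 2916 = -191 - 2916 = -3107$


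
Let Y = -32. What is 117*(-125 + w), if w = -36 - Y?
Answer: -15093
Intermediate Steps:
w = -4 (w = -36 - 1*(-32) = -36 + 32 = -4)
117*(-125 + w) = 117*(-125 - 4) = 117*(-129) = -15093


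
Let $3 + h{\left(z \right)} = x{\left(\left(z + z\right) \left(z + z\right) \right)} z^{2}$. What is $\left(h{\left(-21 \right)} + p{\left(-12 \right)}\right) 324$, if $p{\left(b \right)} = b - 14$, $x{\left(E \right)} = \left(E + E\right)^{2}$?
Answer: $1778446275660$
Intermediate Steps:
$x{\left(E \right)} = 4 E^{2}$ ($x{\left(E \right)} = \left(2 E\right)^{2} = 4 E^{2}$)
$p{\left(b \right)} = -14 + b$
$h{\left(z \right)} = -3 + 64 z^{6}$ ($h{\left(z \right)} = -3 + 4 \left(\left(z + z\right) \left(z + z\right)\right)^{2} z^{2} = -3 + 4 \left(2 z 2 z\right)^{2} z^{2} = -3 + 4 \left(4 z^{2}\right)^{2} z^{2} = -3 + 4 \cdot 16 z^{4} z^{2} = -3 + 64 z^{4} z^{2} = -3 + 64 z^{6}$)
$\left(h{\left(-21 \right)} + p{\left(-12 \right)}\right) 324 = \left(\left(-3 + 64 \left(-21\right)^{6}\right) - 26\right) 324 = \left(\left(-3 + 64 \cdot 85766121\right) - 26\right) 324 = \left(\left(-3 + 5489031744\right) - 26\right) 324 = \left(5489031741 - 26\right) 324 = 5489031715 \cdot 324 = 1778446275660$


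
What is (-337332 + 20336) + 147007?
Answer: -169989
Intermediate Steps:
(-337332 + 20336) + 147007 = -316996 + 147007 = -169989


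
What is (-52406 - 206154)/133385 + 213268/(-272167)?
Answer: -2823378620/1037228437 ≈ -2.7220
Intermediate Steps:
(-52406 - 206154)/133385 + 213268/(-272167) = -258560*1/133385 + 213268*(-1/272167) = -51712/26677 - 213268/272167 = -2823378620/1037228437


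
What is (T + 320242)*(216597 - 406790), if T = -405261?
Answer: 16170018667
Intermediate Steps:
(T + 320242)*(216597 - 406790) = (-405261 + 320242)*(216597 - 406790) = -85019*(-190193) = 16170018667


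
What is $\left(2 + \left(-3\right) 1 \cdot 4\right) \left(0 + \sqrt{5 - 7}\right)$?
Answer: $- 10 i \sqrt{2} \approx - 14.142 i$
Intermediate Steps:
$\left(2 + \left(-3\right) 1 \cdot 4\right) \left(0 + \sqrt{5 - 7}\right) = \left(2 - 12\right) \left(0 + \sqrt{-2}\right) = \left(2 - 12\right) \left(0 + i \sqrt{2}\right) = - 10 i \sqrt{2}$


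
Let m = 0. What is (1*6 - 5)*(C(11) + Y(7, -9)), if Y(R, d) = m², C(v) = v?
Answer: 11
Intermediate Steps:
Y(R, d) = 0 (Y(R, d) = 0² = 0)
(1*6 - 5)*(C(11) + Y(7, -9)) = (1*6 - 5)*(11 + 0) = (6 - 5)*11 = 1*11 = 11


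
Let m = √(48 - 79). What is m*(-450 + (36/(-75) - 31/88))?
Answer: -991831*I*√31/2200 ≈ -2510.1*I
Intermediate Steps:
m = I*√31 (m = √(-31) = I*√31 ≈ 5.5678*I)
m*(-450 + (36/(-75) - 31/88)) = (I*√31)*(-450 + (36/(-75) - 31/88)) = (I*√31)*(-450 + (36*(-1/75) - 31*1/88)) = (I*√31)*(-450 + (-12/25 - 31/88)) = (I*√31)*(-450 - 1831/2200) = (I*√31)*(-991831/2200) = -991831*I*√31/2200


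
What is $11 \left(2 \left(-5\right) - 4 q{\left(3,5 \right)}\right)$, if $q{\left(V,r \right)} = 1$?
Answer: $-154$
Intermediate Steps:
$11 \left(2 \left(-5\right) - 4 q{\left(3,5 \right)}\right) = 11 \left(2 \left(-5\right) - 4\right) = 11 \left(-10 - 4\right) = 11 \left(-14\right) = -154$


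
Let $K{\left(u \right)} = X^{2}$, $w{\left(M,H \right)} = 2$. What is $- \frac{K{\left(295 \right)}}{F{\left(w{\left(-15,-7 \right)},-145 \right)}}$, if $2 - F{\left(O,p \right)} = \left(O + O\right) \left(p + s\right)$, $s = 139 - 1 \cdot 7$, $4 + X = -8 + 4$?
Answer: $- \frac{32}{27} \approx -1.1852$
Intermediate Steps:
$X = -8$ ($X = -4 + \left(-8 + 4\right) = -4 - 4 = -8$)
$s = 132$ ($s = 139 - 7 = 132$)
$F{\left(O,p \right)} = 2 - 2 O \left(132 + p\right)$ ($F{\left(O,p \right)} = 2 - \left(O + O\right) \left(p + 132\right) = 2 - 2 O \left(132 + p\right)$)
$K{\left(u \right)} = 64$ ($K{\left(u \right)} = \left(-8\right)^{2} = 64$)
$- \frac{K{\left(295 \right)}}{F{\left(w{\left(-15,-7 \right)},-145 \right)}} = - \frac{64}{2 - 528 - 4 \left(-145\right)} = - \frac{64}{2 - 528 + 580} = - \frac{64}{54} = \left(-1\right) \frac{32}{27} = - \frac{32}{27}$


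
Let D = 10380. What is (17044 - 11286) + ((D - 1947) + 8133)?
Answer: 22324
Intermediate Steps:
(17044 - 11286) + ((D - 1947) + 8133) = (17044 - 11286) + ((10380 - 1947) + 8133) = 5758 + (8433 + 8133) = 5758 + 16566 = 22324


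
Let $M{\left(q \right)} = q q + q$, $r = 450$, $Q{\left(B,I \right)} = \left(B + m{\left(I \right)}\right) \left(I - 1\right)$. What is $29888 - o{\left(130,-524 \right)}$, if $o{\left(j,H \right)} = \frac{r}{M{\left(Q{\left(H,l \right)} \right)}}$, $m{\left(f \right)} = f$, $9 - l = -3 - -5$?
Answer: $\frac{47916949621}{1603217} \approx 29888.0$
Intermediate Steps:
$l = 7$ ($l = 9 - \left(-3 - -5\right) = 9 - \left(-3 + 5\right) = 9 - 2 = 7$)
$Q{\left(B,I \right)} = \left(-1 + I\right) \left(B + I\right)$ ($Q{\left(B,I \right)} = \left(B + I\right) \left(I - 1\right) = \left(B + I\right) \left(-1 + I\right) = \left(-1 + I\right) \left(B + I\right)$)
$M{\left(q \right)} = q + q^{2}$ ($M{\left(q \right)} = q^{2} + q = q + q^{2}$)
$o{\left(j,H \right)} = \frac{450}{\left(42 + 6 H\right) \left(43 + 6 H\right)}$ ($o{\left(j,H \right)} = \frac{450}{\left(7^{2} - H - 7 + H 7\right) \left(1 - \left(7 - 49 + H - H 7\right)\right)} = \frac{450}{\left(49 - H - 7 + 7 H\right) \left(1 + \left(49 - H - 7 + 7 H\right)\right)} = \frac{450}{\left(42 + 6 H\right) \left(1 + \left(42 + 6 H\right)\right)} = \frac{450}{\left(42 + 6 H\right) \left(43 + 6 H\right)}$)
$29888 - o{\left(130,-524 \right)} = 29888 - \frac{75}{\left(7 - 524\right) \left(43 + 6 \left(-524\right)\right)} = 29888 - \frac{75}{\left(-517\right) \left(43 - 3144\right)} = 29888 - 75 \left(- \frac{1}{517}\right) \frac{1}{-3101} = 29888 - 75 \left(- \frac{1}{517}\right) \left(- \frac{1}{3101}\right) = 29888 - \frac{75}{1603217} = \frac{47916949621}{1603217}$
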